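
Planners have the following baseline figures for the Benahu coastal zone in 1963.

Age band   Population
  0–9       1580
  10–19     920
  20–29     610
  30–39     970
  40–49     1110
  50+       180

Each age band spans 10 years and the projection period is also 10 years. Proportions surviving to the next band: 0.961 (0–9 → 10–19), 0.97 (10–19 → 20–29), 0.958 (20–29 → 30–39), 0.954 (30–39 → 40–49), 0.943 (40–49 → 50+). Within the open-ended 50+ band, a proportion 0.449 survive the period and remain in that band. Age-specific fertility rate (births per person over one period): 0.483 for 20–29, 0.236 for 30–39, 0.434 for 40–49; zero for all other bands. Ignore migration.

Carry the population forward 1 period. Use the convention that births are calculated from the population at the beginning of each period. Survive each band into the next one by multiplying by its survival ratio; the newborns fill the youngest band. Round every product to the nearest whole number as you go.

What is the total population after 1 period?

Let band 1 be 0–9 through band 6 = 50+.
[period 1]
Births: 610 × 0.483 = 295  |  970 × 0.236 = 229  |  1110 × 0.434 = 482 → total 1006
Band 2: 1580 × 0.961 = 1518
Band 3: 920 × 0.97 = 892
Band 4: 610 × 0.958 = 584
Band 5: 970 × 0.954 = 925
Band 6: 1110 × 0.943 + 180 × 0.449 = 1047 + 81 = 1128
Population now: 0–9=1006, 10–19=1518, 20–29=892, 30–39=584, 40–49=925, 50+=1128
Total after period 1: 1006 + 1518 + 892 + 584 + 925 + 1128 = 6053

6053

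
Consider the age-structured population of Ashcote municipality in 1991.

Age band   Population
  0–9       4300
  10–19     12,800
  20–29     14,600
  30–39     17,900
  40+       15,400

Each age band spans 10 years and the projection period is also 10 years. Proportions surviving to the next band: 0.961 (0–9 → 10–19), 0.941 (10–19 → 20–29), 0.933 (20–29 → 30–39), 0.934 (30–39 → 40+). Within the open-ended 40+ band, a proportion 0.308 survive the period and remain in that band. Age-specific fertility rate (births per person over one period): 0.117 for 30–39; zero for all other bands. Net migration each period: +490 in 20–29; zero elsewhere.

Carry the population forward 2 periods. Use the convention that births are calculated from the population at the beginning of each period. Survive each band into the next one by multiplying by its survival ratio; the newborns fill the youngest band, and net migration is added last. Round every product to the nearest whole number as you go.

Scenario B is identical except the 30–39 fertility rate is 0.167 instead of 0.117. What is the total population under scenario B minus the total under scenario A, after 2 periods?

Numbering the groups 1..5 from youngest to oldest:
After projecting period 1:
Births: 17900 × 0.117 = 2094
Group 2: 4300 × 0.961 = 4132
Group 3: 12800 × 0.941 = 12045
Group 4: 14600 × 0.933 = 13622
Group 5: 17900 × 0.934 + 15400 × 0.308 = 16719 + 4743 = 21462
Net migration: Group 3 + 490 → 12535
→ [2094, 4132, 12535, 13622, 21462]
After projecting period 2:
Births: 13622 × 0.117 = 1594
Group 2: 2094 × 0.961 = 2012
Group 3: 4132 × 0.941 = 3888
Group 4: 12535 × 0.933 = 11695
Group 5: 13622 × 0.934 + 21462 × 0.308 = 12723 + 6610 = 19333
Net migration: Group 3 + 490 → 4378
→ [1594, 2012, 4378, 11695, 19333]
Scenario A total after 2 periods: 39012
Scenario B projection —
After projecting period 1:
Births: 17900 × 0.167 = 2989
Group 2: 4300 × 0.961 = 4132
Group 3: 12800 × 0.941 = 12045
Group 4: 14600 × 0.933 = 13622
Group 5: 17900 × 0.934 + 15400 × 0.308 = 16719 + 4743 = 21462
Net migration: Group 3 + 490 → 12535
→ [2989, 4132, 12535, 13622, 21462]
After projecting period 2:
Births: 13622 × 0.167 = 2275
Group 2: 2989 × 0.961 = 2872
Group 3: 4132 × 0.941 = 3888
Group 4: 12535 × 0.933 = 11695
Group 5: 13622 × 0.934 + 21462 × 0.308 = 12723 + 6610 = 19333
Net migration: Group 3 + 490 → 4378
→ [2275, 2872, 4378, 11695, 19333]
Scenario B total after 2 periods: 40553
Difference B − A = 40553 − 39012 = 1541

1541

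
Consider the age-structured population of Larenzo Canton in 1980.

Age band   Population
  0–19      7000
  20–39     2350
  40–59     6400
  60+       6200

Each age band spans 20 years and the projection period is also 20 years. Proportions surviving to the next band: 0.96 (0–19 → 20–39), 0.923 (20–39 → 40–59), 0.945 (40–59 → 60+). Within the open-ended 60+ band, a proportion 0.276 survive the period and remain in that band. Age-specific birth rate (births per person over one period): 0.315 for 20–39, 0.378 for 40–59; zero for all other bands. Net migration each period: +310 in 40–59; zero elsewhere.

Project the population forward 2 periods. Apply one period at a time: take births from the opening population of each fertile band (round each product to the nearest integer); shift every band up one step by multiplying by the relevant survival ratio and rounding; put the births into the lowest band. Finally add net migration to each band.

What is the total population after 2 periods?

17084

Period 1.
Births: 2350 × 0.315 = 740 ; 6400 × 0.378 = 2419 → total 3159
20–39: 7000 × 0.96 = 6720
40–59: 2350 × 0.923 = 2169
60+: 6400 × 0.945 + 6200 × 0.276 = 6048 + 1711 = 7759
Net migration: 40–59 + 310 → 2479
Giving 3159 / 6720 / 2479 / 7759.
Period 2.
Births: 6720 × 0.315 = 2117 ; 2479 × 0.378 = 937 → total 3054
20–39: 3159 × 0.96 = 3033
40–59: 6720 × 0.923 = 6203
60+: 2479 × 0.945 + 7759 × 0.276 = 2343 + 2141 = 4484
Net migration: 40–59 + 310 → 6513
Giving 3054 / 3033 / 6513 / 4484.
Total after period 2: 3054 + 3033 + 6513 + 4484 = 17084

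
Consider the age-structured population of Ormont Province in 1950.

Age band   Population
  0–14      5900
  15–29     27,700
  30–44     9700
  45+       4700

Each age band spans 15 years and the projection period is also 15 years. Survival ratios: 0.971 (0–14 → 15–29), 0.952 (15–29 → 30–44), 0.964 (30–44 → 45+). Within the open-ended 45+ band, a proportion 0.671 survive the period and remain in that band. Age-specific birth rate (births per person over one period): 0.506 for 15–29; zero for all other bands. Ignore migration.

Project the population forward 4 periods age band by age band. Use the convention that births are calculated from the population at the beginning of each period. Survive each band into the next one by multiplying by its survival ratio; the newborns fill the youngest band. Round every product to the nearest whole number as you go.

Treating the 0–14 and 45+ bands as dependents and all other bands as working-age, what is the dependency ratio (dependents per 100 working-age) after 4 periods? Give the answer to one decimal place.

Numbering the bands 1..4 from youngest to oldest:
[period 1]
Births: 27700 × 0.506 = 14016
Band 2: 5900 × 0.971 = 5729
Band 3: 27700 × 0.952 = 26370
Band 4: 9700 × 0.964 + 4700 × 0.671 = 9351 + 3154 = 12505
→ [14016, 5729, 26370, 12505]
[period 2]
Births: 5729 × 0.506 = 2899
Band 2: 14016 × 0.971 = 13610
Band 3: 5729 × 0.952 = 5454
Band 4: 26370 × 0.964 + 12505 × 0.671 = 25421 + 8391 = 33812
→ [2899, 13610, 5454, 33812]
[period 3]
Births: 13610 × 0.506 = 6887
Band 2: 2899 × 0.971 = 2815
Band 3: 13610 × 0.952 = 12957
Band 4: 5454 × 0.964 + 33812 × 0.671 = 5258 + 22688 = 27946
→ [6887, 2815, 12957, 27946]
[period 4]
Births: 2815 × 0.506 = 1424
Band 2: 6887 × 0.971 = 6687
Band 3: 2815 × 0.952 = 2680
Band 4: 12957 × 0.964 + 27946 × 0.671 = 12491 + 18752 = 31243
→ [1424, 6687, 2680, 31243]
Dependents (band 0–14 + band 45+) = 1424 + 31243 = 32667; working-age = 9367; ratio = 32667/9367 × 100 = 348.7

348.7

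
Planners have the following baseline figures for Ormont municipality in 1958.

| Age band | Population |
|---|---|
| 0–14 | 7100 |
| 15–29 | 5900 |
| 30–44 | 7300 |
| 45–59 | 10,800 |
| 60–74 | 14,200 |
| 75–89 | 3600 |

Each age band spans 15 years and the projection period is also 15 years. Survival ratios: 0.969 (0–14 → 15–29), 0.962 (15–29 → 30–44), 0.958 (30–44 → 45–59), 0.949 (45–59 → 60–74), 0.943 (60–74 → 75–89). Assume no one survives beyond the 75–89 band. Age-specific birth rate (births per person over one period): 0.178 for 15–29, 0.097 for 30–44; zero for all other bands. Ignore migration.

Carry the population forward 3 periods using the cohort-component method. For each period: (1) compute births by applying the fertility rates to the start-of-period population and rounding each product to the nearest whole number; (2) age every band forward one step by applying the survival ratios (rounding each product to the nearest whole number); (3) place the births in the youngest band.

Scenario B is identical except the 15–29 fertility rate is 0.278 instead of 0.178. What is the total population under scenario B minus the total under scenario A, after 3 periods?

(Bands numbered youngest = 1 to oldest = 6.)
After projecting period 1:
Births: 5900 × 0.178 = 1050, 7300 × 0.097 = 708 → 1758
Band 2: 7100 × 0.969 = 6880
Band 3: 5900 × 0.962 = 5676
Band 4: 7300 × 0.958 = 6993
Band 5: 10800 × 0.949 = 10249
Band 6: 14200 × 0.943 = 13391
End of period: [1758, 6880, 5676, 6993, 10249, 13391]
After projecting period 2:
Births: 6880 × 0.178 = 1225, 5676 × 0.097 = 551 → 1776
Band 2: 1758 × 0.969 = 1704
Band 3: 6880 × 0.962 = 6619
Band 4: 5676 × 0.958 = 5438
Band 5: 6993 × 0.949 = 6636
Band 6: 10249 × 0.943 = 9665
End of period: [1776, 1704, 6619, 5438, 6636, 9665]
After projecting period 3:
Births: 1704 × 0.178 = 303, 6619 × 0.097 = 642 → 945
Band 2: 1776 × 0.969 = 1721
Band 3: 1704 × 0.962 = 1639
Band 4: 6619 × 0.958 = 6341
Band 5: 5438 × 0.949 = 5161
Band 6: 6636 × 0.943 = 6258
End of period: [945, 1721, 1639, 6341, 5161, 6258]
Scenario A total after 3 periods: 22065
Scenario B projection —
After projecting period 1:
Births: 5900 × 0.278 = 1640, 7300 × 0.097 = 708 → 2348
Band 2: 7100 × 0.969 = 6880
Band 3: 5900 × 0.962 = 5676
Band 4: 7300 × 0.958 = 6993
Band 5: 10800 × 0.949 = 10249
Band 6: 14200 × 0.943 = 13391
End of period: [2348, 6880, 5676, 6993, 10249, 13391]
After projecting period 2:
Births: 6880 × 0.278 = 1913, 5676 × 0.097 = 551 → 2464
Band 2: 2348 × 0.969 = 2275
Band 3: 6880 × 0.962 = 6619
Band 4: 5676 × 0.958 = 5438
Band 5: 6993 × 0.949 = 6636
Band 6: 10249 × 0.943 = 9665
End of period: [2464, 2275, 6619, 5438, 6636, 9665]
After projecting period 3:
Births: 2275 × 0.278 = 632, 6619 × 0.097 = 642 → 1274
Band 2: 2464 × 0.969 = 2388
Band 3: 2275 × 0.962 = 2189
Band 4: 6619 × 0.958 = 6341
Band 5: 5438 × 0.949 = 5161
Band 6: 6636 × 0.943 = 6258
End of period: [1274, 2388, 2189, 6341, 5161, 6258]
Scenario B total after 3 periods: 23611
Difference B − A = 23611 − 22065 = 1546

1546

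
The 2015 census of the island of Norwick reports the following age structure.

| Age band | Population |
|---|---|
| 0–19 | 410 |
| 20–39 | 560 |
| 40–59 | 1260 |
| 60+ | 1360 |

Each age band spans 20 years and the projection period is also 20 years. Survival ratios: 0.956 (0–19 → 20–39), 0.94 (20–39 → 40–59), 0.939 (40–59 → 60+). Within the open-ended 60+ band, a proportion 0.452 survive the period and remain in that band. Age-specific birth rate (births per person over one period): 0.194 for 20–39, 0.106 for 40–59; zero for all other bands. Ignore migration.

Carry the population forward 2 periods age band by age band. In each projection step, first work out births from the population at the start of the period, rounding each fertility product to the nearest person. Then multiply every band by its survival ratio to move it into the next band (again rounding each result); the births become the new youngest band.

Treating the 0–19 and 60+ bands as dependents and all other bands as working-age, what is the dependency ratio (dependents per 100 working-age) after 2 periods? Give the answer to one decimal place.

239.8

Call the groups 1 to 4, youngest first.
Period 1:
Births: 560 * 0.194 = 109, 1260 * 0.106 = 134 — total 243
Group 2: 410 * 0.956 = 392
Group 3: 560 * 0.94 = 526
Group 4: 1260 * 0.939 + 1360 * 0.452 = 1183 + 615 = 1798
End of period: [243, 392, 526, 1798]
Period 2:
Births: 392 * 0.194 = 76, 526 * 0.106 = 56 — total 132
Group 2: 243 * 0.956 = 232
Group 3: 392 * 0.94 = 368
Group 4: 526 * 0.939 + 1798 * 0.452 = 494 + 813 = 1307
End of period: [132, 232, 368, 1307]
Dependents (band 0–19 + band 60+) = 132 + 1307 = 1439; working-age = 600; ratio = 1439/600 × 100 = 239.8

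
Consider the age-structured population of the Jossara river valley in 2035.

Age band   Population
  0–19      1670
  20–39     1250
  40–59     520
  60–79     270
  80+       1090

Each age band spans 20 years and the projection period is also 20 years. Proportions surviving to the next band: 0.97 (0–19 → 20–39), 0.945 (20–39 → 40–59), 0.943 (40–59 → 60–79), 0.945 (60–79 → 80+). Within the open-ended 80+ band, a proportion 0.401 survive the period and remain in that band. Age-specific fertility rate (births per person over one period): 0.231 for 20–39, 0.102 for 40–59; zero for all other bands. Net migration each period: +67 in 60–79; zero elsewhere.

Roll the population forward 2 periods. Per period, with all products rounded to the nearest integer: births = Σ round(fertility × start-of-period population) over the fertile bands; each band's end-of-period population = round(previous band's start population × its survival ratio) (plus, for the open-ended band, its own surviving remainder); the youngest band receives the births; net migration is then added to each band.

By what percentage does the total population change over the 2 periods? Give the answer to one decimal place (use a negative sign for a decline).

-9.6

After projecting period 1:
Births: 1250 * 0.231 = 289 ; 520 * 0.102 = 53 → 342
20–39: 1670 * 0.97 = 1620
40–59: 1250 * 0.945 = 1181
60–79: 520 * 0.943 = 490
80+: 270 * 0.945 + 1090 * 0.401 = 255 + 437 = 692
Net migration: 60–79 + 67 → 557
Giving 342 / 1620 / 1181 / 557 / 692.
After projecting period 2:
Births: 1620 * 0.231 = 374 ; 1181 * 0.102 = 120 → 494
20–39: 342 * 0.97 = 332
40–59: 1620 * 0.945 = 1531
60–79: 1181 * 0.943 = 1114
80+: 557 * 0.945 + 692 * 0.401 = 526 + 277 = 803
Net migration: 60–79 + 67 → 1181
Giving 494 / 332 / 1531 / 1181 / 803.
Total: 4800 → 4341; change = -459; percentage change = -9.6%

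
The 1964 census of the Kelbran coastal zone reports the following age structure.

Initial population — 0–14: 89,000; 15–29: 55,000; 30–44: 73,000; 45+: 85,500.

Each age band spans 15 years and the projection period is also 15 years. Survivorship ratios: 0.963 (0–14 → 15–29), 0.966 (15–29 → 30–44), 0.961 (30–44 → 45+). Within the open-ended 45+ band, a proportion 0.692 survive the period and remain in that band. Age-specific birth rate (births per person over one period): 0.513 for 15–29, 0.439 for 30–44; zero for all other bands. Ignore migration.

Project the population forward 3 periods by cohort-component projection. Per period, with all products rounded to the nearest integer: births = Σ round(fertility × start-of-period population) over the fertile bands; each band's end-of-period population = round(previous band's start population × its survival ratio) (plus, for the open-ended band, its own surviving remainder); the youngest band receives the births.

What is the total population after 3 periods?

363800

— Period 1 —
Births: 55000 × 0.513 = 28215 ; 73000 × 0.439 = 32047 → total 60262
15–29: 89000 × 0.963 = 85707
30–44: 55000 × 0.966 = 53130
45+: 73000 × 0.961 + 85500 × 0.692 = 70153 + 59166 = 129319
→ [60262, 85707, 53130, 129319]
— Period 2 —
Births: 85707 × 0.513 = 43968 ; 53130 × 0.439 = 23324 → total 67292
15–29: 60262 × 0.963 = 58032
30–44: 85707 × 0.966 = 82793
45+: 53130 × 0.961 + 129319 × 0.692 = 51058 + 89489 = 140547
→ [67292, 58032, 82793, 140547]
— Period 3 —
Births: 58032 × 0.513 = 29770 ; 82793 × 0.439 = 36346 → total 66116
15–29: 67292 × 0.963 = 64802
30–44: 58032 × 0.966 = 56059
45+: 82793 × 0.961 + 140547 × 0.692 = 79564 + 97259 = 176823
→ [66116, 64802, 56059, 176823]
Total after period 3: 66116 + 64802 + 56059 + 176823 = 363800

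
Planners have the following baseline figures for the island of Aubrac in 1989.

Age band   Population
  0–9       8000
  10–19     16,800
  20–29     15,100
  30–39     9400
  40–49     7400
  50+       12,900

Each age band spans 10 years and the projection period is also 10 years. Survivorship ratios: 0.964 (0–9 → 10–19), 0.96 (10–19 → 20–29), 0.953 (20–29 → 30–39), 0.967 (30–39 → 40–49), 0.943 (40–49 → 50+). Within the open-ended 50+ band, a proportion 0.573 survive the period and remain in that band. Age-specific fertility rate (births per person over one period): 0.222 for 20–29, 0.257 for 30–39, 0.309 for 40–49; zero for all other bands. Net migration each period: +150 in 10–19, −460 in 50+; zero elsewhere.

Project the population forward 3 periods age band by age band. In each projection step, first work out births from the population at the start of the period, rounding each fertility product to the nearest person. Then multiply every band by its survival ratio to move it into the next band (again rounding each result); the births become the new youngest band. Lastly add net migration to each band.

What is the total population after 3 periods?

Numbering the groups 1..6 from youngest to oldest:
[period 1]
Births: 15100 * 0.222 = 3352 ; 9400 * 0.257 = 2416 ; 7400 * 0.309 = 2287 ⇒ total 8055
Group 2: 8000 * 0.964 = 7712
Group 3: 16800 * 0.96 = 16128
Group 4: 15100 * 0.953 = 14390
Group 5: 9400 * 0.967 = 9090
Group 6: 7400 * 0.943 + 12900 * 0.573 = 6978 + 7392 = 14370
Net migration: Group 2 + 150 → 7862; Group 6 − 460 → 13910
Giving 8055 / 7862 / 16128 / 14390 / 9090 / 13910.
[period 2]
Births: 16128 * 0.222 = 3580 ; 14390 * 0.257 = 3698 ; 9090 * 0.309 = 2809 ⇒ total 10087
Group 2: 8055 * 0.964 = 7765
Group 3: 7862 * 0.96 = 7548
Group 4: 16128 * 0.953 = 15370
Group 5: 14390 * 0.967 = 13915
Group 6: 9090 * 0.943 + 13910 * 0.573 = 8572 + 7970 = 16542
Net migration: Group 2 + 150 → 7915; Group 6 − 460 → 16082
Giving 10087 / 7915 / 7548 / 15370 / 13915 / 16082.
[period 3]
Births: 7548 * 0.222 = 1676 ; 15370 * 0.257 = 3950 ; 13915 * 0.309 = 4300 ⇒ total 9926
Group 2: 10087 * 0.964 = 9724
Group 3: 7915 * 0.96 = 7598
Group 4: 7548 * 0.953 = 7193
Group 5: 15370 * 0.967 = 14863
Group 6: 13915 * 0.943 + 16082 * 0.573 = 13122 + 9215 = 22337
Net migration: Group 2 + 150 → 9874; Group 6 − 460 → 21877
Giving 9926 / 9874 / 7598 / 7193 / 14863 / 21877.
Total after period 3: 9926 + 9874 + 7598 + 7193 + 14863 + 21877 = 71331

71331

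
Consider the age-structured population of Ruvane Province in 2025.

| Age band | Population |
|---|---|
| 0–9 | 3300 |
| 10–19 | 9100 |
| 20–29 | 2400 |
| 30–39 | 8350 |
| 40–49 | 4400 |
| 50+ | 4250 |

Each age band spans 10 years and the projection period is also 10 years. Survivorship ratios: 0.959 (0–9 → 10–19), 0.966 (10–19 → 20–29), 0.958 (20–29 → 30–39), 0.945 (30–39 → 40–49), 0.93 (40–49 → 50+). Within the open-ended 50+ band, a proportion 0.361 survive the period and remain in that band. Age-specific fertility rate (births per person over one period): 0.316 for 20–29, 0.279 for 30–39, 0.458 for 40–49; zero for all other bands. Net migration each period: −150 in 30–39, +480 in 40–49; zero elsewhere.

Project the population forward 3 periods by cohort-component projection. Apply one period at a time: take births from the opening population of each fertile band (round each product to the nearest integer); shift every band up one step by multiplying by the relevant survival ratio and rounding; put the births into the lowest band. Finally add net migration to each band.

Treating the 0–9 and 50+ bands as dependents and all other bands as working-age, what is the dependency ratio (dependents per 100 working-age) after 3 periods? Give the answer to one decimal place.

Period 1:
Births: 2400 × 0.316 = 758  |  8350 × 0.279 = 2330  |  4400 × 0.458 = 2015 → total 5103
10–19: 3300 × 0.959 = 3165
20–29: 9100 × 0.966 = 8791
30–39: 2400 × 0.958 = 2299
40–49: 8350 × 0.945 = 7891
50+: 4400 × 0.93 + 4250 × 0.361 = 4092 + 1534 = 5626
Net migration: 30–39 − 150 → 2149; 40–49 + 480 → 8371
Population now: 0–9=5103, 10–19=3165, 20–29=8791, 30–39=2149, 40–49=8371, 50+=5626
Period 2:
Births: 8791 × 0.316 = 2778  |  2149 × 0.279 = 600  |  8371 × 0.458 = 3834 → total 7212
10–19: 5103 × 0.959 = 4894
20–29: 3165 × 0.966 = 3057
30–39: 8791 × 0.958 = 8422
40–49: 2149 × 0.945 = 2031
50+: 8371 × 0.93 + 5626 × 0.361 = 7785 + 2031 = 9816
Net migration: 30–39 − 150 → 8272; 40–49 + 480 → 2511
Population now: 0–9=7212, 10–19=4894, 20–29=3057, 30–39=8272, 40–49=2511, 50+=9816
Period 3:
Births: 3057 × 0.316 = 966  |  8272 × 0.279 = 2308  |  2511 × 0.458 = 1150 → total 4424
10–19: 7212 × 0.959 = 6916
20–29: 4894 × 0.966 = 4728
30–39: 3057 × 0.958 = 2929
40–49: 8272 × 0.945 = 7817
50+: 2511 × 0.93 + 9816 × 0.361 = 2335 + 3544 = 5879
Net migration: 30–39 − 150 → 2779; 40–49 + 480 → 8297
Population now: 0–9=4424, 10–19=6916, 20–29=4728, 30–39=2779, 40–49=8297, 50+=5879
Dependents (band 0–9 + band 50+) = 4424 + 5879 = 10303; working-age = 22720; ratio = 10303/22720 × 100 = 45.3

45.3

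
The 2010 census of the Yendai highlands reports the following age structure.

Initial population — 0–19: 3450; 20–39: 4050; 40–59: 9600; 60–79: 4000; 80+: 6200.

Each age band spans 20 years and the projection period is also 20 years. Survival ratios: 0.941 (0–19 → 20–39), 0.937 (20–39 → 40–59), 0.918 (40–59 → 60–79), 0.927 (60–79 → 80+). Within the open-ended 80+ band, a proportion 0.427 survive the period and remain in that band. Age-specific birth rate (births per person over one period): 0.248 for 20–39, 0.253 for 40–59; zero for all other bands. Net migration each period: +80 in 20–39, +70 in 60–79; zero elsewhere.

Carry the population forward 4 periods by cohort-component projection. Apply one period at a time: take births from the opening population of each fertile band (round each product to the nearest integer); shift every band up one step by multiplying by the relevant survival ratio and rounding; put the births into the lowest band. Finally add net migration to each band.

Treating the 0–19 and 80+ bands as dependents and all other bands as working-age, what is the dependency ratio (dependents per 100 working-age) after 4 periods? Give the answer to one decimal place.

(Bands numbered youngest = 1 to oldest = 5.)
— Period 1 —
Births: 4050 × 0.248 = 1004  |  9600 × 0.253 = 2429 ⇒ total 3433
Band 2: 3450 × 0.941 = 3246
Band 3: 4050 × 0.937 = 3795
Band 4: 9600 × 0.918 = 8813
Band 5: 4000 × 0.927 + 6200 × 0.427 = 3708 + 2647 = 6355
Net migration: Band 2 + 80 → 3326; Band 4 + 70 → 8883
→ [3433, 3326, 3795, 8883, 6355]
— Period 2 —
Births: 3326 × 0.248 = 825  |  3795 × 0.253 = 960 ⇒ total 1785
Band 2: 3433 × 0.941 = 3230
Band 3: 3326 × 0.937 = 3116
Band 4: 3795 × 0.918 = 3484
Band 5: 8883 × 0.927 + 6355 × 0.427 = 8235 + 2714 = 10949
Net migration: Band 2 + 80 → 3310; Band 4 + 70 → 3554
→ [1785, 3310, 3116, 3554, 10949]
— Period 3 —
Births: 3310 × 0.248 = 821  |  3116 × 0.253 = 788 ⇒ total 1609
Band 2: 1785 × 0.941 = 1680
Band 3: 3310 × 0.937 = 3101
Band 4: 3116 × 0.918 = 2860
Band 5: 3554 × 0.927 + 10949 × 0.427 = 3295 + 4675 = 7970
Net migration: Band 2 + 80 → 1760; Band 4 + 70 → 2930
→ [1609, 1760, 3101, 2930, 7970]
— Period 4 —
Births: 1760 × 0.248 = 436  |  3101 × 0.253 = 785 ⇒ total 1221
Band 2: 1609 × 0.941 = 1514
Band 3: 1760 × 0.937 = 1649
Band 4: 3101 × 0.918 = 2847
Band 5: 2930 × 0.927 + 7970 × 0.427 = 2716 + 3403 = 6119
Net migration: Band 2 + 80 → 1594; Band 4 + 70 → 2917
→ [1221, 1594, 1649, 2917, 6119]
Dependents (band 0–19 + band 80+) = 1221 + 6119 = 7340; working-age = 6160; ratio = 7340/6160 × 100 = 119.2

119.2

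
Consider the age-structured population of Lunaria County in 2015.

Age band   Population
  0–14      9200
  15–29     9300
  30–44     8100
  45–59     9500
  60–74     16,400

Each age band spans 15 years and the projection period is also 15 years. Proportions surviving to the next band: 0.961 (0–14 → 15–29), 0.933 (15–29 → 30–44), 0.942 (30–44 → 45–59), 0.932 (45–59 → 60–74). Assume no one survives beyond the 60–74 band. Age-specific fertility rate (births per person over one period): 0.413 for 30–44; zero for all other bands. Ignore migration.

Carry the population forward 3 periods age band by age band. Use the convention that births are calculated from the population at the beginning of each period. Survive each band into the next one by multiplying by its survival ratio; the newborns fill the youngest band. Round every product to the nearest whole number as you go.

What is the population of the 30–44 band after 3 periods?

3000

(Bands numbered youngest = 1 to oldest = 5.)
After projecting period 1:
Births: 8100 × 0.413 = 3345
Band 2: 9200 × 0.961 = 8841
Band 3: 9300 × 0.933 = 8677
Band 4: 8100 × 0.942 = 7630
Band 5: 9500 × 0.932 = 8854
→ [3345, 8841, 8677, 7630, 8854]
After projecting period 2:
Births: 8677 × 0.413 = 3584
Band 2: 3345 × 0.961 = 3215
Band 3: 8841 × 0.933 = 8249
Band 4: 8677 × 0.942 = 8174
Band 5: 7630 × 0.932 = 7111
→ [3584, 3215, 8249, 8174, 7111]
After projecting period 3:
Births: 8249 × 0.413 = 3407
Band 2: 3584 × 0.961 = 3444
Band 3: 3215 × 0.933 = 3000
Band 4: 8249 × 0.942 = 7771
Band 5: 8174 × 0.932 = 7618
→ [3407, 3444, 3000, 7771, 7618]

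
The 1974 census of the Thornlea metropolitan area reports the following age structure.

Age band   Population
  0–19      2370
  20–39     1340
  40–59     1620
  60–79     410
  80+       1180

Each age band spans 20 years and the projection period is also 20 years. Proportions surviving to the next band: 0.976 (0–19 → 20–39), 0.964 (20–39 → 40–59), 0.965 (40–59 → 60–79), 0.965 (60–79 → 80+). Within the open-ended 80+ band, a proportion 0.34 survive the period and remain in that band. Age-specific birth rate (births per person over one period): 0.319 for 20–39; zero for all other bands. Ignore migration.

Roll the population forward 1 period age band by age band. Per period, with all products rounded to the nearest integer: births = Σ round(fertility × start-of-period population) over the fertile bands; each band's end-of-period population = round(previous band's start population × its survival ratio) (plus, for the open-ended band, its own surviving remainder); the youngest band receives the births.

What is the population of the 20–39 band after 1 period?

Period 1.
Births: 1340 × 0.319 = 427
20–39: 2370 × 0.976 = 2313
40–59: 1340 × 0.964 = 1292
60–79: 1620 × 0.965 = 1563
80+: 410 × 0.965 + 1180 × 0.34 = 396 + 401 = 797
End of period: [427, 2313, 1292, 1563, 797]

2313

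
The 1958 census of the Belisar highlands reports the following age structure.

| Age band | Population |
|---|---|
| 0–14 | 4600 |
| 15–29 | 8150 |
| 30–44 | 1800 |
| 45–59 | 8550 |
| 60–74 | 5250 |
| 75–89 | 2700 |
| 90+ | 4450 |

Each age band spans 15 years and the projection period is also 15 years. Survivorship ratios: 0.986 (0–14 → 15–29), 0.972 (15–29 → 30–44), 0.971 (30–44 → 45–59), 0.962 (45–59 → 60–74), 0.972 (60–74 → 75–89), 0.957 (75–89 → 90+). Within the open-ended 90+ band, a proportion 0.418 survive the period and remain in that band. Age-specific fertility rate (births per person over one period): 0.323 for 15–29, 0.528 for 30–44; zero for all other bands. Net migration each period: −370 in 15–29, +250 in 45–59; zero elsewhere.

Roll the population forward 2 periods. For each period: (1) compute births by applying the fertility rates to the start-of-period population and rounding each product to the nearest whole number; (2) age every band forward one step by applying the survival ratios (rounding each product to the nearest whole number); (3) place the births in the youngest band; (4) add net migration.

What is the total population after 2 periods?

Numbering the groups 1..7 from youngest to oldest:
After projecting period 1:
Births: 8150 × 0.323 = 2632  |  1800 × 0.528 = 950 → total 3582
Group 2: 4600 × 0.986 = 4536
Group 3: 8150 × 0.972 = 7922
Group 4: 1800 × 0.971 = 1748
Group 5: 8550 × 0.962 = 8225
Group 6: 5250 × 0.972 = 5103
Group 7: 2700 × 0.957 + 4450 × 0.418 = 2584 + 1860 = 4444
Net migration: Group 2 − 370 → 4166; Group 4 + 250 → 1998
Giving 3582 / 4166 / 7922 / 1998 / 8225 / 5103 / 4444.
After projecting period 2:
Births: 4166 × 0.323 = 1346  |  7922 × 0.528 = 4183 → total 5529
Group 2: 3582 × 0.986 = 3532
Group 3: 4166 × 0.972 = 4049
Group 4: 7922 × 0.971 = 7692
Group 5: 1998 × 0.962 = 1922
Group 6: 8225 × 0.972 = 7995
Group 7: 5103 × 0.957 + 4444 × 0.418 = 4884 + 1858 = 6742
Net migration: Group 2 − 370 → 3162; Group 4 + 250 → 7942
Giving 5529 / 3162 / 4049 / 7942 / 1922 / 7995 / 6742.
Total after period 2: 5529 + 3162 + 4049 + 7942 + 1922 + 7995 + 6742 = 37341

37341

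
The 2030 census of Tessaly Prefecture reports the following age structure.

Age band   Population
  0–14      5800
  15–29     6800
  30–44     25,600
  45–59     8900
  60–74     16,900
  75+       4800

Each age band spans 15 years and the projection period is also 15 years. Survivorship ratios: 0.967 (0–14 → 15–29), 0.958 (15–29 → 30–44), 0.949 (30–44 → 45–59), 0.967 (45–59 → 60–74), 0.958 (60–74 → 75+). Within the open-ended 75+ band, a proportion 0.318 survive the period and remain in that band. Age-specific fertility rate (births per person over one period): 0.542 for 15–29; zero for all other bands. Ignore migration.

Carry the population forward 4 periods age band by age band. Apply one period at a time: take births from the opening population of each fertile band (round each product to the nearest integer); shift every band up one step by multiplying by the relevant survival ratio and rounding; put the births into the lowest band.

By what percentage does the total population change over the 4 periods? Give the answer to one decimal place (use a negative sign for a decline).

-58.2

Period 1:
Births: 6800 * 0.542 = 3686
15–29: 5800 * 0.967 = 5609
30–44: 6800 * 0.958 = 6514
45–59: 25600 * 0.949 = 24294
60–74: 8900 * 0.967 = 8606
75+: 16900 * 0.958 + 4800 * 0.318 = 16190 + 1526 = 17716
Population now: 0–14=3686, 15–29=5609, 30–44=6514, 45–59=24294, 60–74=8606, 75+=17716
Period 2:
Births: 5609 * 0.542 = 3040
15–29: 3686 * 0.967 = 3564
30–44: 5609 * 0.958 = 5373
45–59: 6514 * 0.949 = 6182
60–74: 24294 * 0.967 = 23492
75+: 8606 * 0.958 + 17716 * 0.318 = 8245 + 5634 = 13879
Population now: 0–14=3040, 15–29=3564, 30–44=5373, 45–59=6182, 60–74=23492, 75+=13879
Period 3:
Births: 3564 * 0.542 = 1932
15–29: 3040 * 0.967 = 2940
30–44: 3564 * 0.958 = 3414
45–59: 5373 * 0.949 = 5099
60–74: 6182 * 0.967 = 5978
75+: 23492 * 0.958 + 13879 * 0.318 = 22505 + 4414 = 26919
Population now: 0–14=1932, 15–29=2940, 30–44=3414, 45–59=5099, 60–74=5978, 75+=26919
Period 4:
Births: 2940 * 0.542 = 1593
15–29: 1932 * 0.967 = 1868
30–44: 2940 * 0.958 = 2817
45–59: 3414 * 0.949 = 3240
60–74: 5099 * 0.967 = 4931
75+: 5978 * 0.958 + 26919 * 0.318 = 5727 + 8560 = 14287
Population now: 0–14=1593, 15–29=1868, 30–44=2817, 45–59=3240, 60–74=4931, 75+=14287
Total: 68800 → 28736; change = -40064; percentage change = -58.2%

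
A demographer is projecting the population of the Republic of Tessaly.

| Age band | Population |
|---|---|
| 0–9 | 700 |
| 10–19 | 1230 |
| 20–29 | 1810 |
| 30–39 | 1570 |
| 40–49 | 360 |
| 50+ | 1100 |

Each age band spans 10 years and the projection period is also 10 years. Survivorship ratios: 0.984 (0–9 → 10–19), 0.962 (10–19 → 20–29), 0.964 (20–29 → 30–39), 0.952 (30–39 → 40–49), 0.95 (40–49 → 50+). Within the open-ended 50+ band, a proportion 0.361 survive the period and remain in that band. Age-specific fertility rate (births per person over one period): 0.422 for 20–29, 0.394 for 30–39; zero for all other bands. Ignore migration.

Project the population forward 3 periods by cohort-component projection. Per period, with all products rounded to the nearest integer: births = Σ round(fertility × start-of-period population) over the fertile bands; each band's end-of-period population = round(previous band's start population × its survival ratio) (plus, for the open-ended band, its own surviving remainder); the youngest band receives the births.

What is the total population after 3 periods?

7117

[period 1]
Births: 1810 * 0.422 = 764  |  1570 * 0.394 = 619 → 1383
10–19: 700 * 0.984 = 689
20–29: 1230 * 0.962 = 1183
30–39: 1810 * 0.964 = 1745
40–49: 1570 * 0.952 = 1495
50+: 360 * 0.95 + 1100 * 0.361 = 342 + 397 = 739
→ [1383, 689, 1183, 1745, 1495, 739]
[period 2]
Births: 1183 * 0.422 = 499  |  1745 * 0.394 = 688 → 1187
10–19: 1383 * 0.984 = 1361
20–29: 689 * 0.962 = 663
30–39: 1183 * 0.964 = 1140
40–49: 1745 * 0.952 = 1661
50+: 1495 * 0.95 + 739 * 0.361 = 1420 + 267 = 1687
→ [1187, 1361, 663, 1140, 1661, 1687]
[period 3]
Births: 663 * 0.422 = 280  |  1140 * 0.394 = 449 → 729
10–19: 1187 * 0.984 = 1168
20–29: 1361 * 0.962 = 1309
30–39: 663 * 0.964 = 639
40–49: 1140 * 0.952 = 1085
50+: 1661 * 0.95 + 1687 * 0.361 = 1578 + 609 = 2187
→ [729, 1168, 1309, 639, 1085, 2187]
Total after period 3: 729 + 1168 + 1309 + 639 + 1085 + 2187 = 7117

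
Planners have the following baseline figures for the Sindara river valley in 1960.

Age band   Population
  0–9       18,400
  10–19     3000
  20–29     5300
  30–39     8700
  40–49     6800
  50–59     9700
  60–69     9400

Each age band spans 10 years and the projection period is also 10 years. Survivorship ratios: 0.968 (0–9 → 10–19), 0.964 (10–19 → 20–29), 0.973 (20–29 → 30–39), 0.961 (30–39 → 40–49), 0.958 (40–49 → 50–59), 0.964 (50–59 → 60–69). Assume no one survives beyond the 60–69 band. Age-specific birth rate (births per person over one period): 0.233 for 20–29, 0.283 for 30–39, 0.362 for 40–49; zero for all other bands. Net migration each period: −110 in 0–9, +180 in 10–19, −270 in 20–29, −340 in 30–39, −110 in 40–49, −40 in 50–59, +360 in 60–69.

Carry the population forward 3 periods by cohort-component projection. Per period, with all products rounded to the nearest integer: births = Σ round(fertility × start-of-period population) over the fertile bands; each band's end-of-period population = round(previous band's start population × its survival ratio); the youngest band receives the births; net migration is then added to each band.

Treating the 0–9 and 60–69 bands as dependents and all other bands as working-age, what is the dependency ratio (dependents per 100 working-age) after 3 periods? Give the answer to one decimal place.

Call the groups 1 to 7, youngest first.
— Period 1 —
Births: 5300 × 0.233 = 1235 ; 8700 × 0.283 = 2462 ; 6800 × 0.362 = 2462 — total 6159
Group 2: 18400 × 0.968 = 17811
Group 3: 3000 × 0.964 = 2892
Group 4: 5300 × 0.973 = 5157
Group 5: 8700 × 0.961 = 8361
Group 6: 6800 × 0.958 = 6514
Group 7: 9700 × 0.964 = 9351
Net migration: Group 1 − 110 → 6049; Group 2 + 180 → 17991; Group 3 − 270 → 2622; Group 4 − 340 → 4817; Group 5 − 110 → 8251; Group 6 − 40 → 6474; Group 7 + 360 → 9711
Giving 6049 / 17991 / 2622 / 4817 / 8251 / 6474 / 9711.
— Period 2 —
Births: 2622 × 0.233 = 611 ; 4817 × 0.283 = 1363 ; 8251 × 0.362 = 2987 — total 4961
Group 2: 6049 × 0.968 = 5855
Group 3: 17991 × 0.964 = 17343
Group 4: 2622 × 0.973 = 2551
Group 5: 4817 × 0.961 = 4629
Group 6: 8251 × 0.958 = 7904
Group 7: 6474 × 0.964 = 6241
Net migration: Group 1 − 110 → 4851; Group 2 + 180 → 6035; Group 3 − 270 → 17073; Group 4 − 340 → 2211; Group 5 − 110 → 4519; Group 6 − 40 → 7864; Group 7 + 360 → 6601
Giving 4851 / 6035 / 17073 / 2211 / 4519 / 7864 / 6601.
— Period 3 —
Births: 17073 × 0.233 = 3978 ; 2211 × 0.283 = 626 ; 4519 × 0.362 = 1636 — total 6240
Group 2: 4851 × 0.968 = 4696
Group 3: 6035 × 0.964 = 5818
Group 4: 17073 × 0.973 = 16612
Group 5: 2211 × 0.961 = 2125
Group 6: 4519 × 0.958 = 4329
Group 7: 7864 × 0.964 = 7581
Net migration: Group 1 − 110 → 6130; Group 2 + 180 → 4876; Group 3 − 270 → 5548; Group 4 − 340 → 16272; Group 5 − 110 → 2015; Group 6 − 40 → 4289; Group 7 + 360 → 7941
Giving 6130 / 4876 / 5548 / 16272 / 2015 / 4289 / 7941.
Dependents (band 0–9 + band 60–69) = 6130 + 7941 = 14071; working-age = 33000; ratio = 14071/33000 × 100 = 42.6

42.6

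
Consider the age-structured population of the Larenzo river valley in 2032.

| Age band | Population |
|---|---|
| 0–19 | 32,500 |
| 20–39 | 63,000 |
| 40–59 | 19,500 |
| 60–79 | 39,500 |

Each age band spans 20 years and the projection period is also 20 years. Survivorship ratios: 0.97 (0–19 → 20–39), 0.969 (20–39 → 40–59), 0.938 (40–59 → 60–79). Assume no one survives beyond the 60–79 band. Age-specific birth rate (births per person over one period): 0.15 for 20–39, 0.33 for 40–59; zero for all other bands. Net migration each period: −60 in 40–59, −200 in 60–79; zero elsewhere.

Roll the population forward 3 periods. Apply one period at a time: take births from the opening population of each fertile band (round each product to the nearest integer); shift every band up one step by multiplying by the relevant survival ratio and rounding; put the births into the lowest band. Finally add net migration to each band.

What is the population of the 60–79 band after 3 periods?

Let band 1 be 0–19 through band 4 = 60–79.
After projecting period 1:
Births: 63000 × 0.15 = 9450 ; 19500 × 0.33 = 6435 → 15885
Band 2: 32500 × 0.97 = 31525
Band 3: 63000 × 0.969 = 61047
Band 4: 19500 × 0.938 = 18291
Net migration: Band 3 − 60 → 60987; Band 4 − 200 → 18091
End of period: [15885, 31525, 60987, 18091]
After projecting period 2:
Births: 31525 × 0.15 = 4729 ; 60987 × 0.33 = 20126 → 24855
Band 2: 15885 × 0.97 = 15408
Band 3: 31525 × 0.969 = 30548
Band 4: 60987 × 0.938 = 57206
Net migration: Band 3 − 60 → 30488; Band 4 − 200 → 57006
End of period: [24855, 15408, 30488, 57006]
After projecting period 3:
Births: 15408 × 0.15 = 2311 ; 30488 × 0.33 = 10061 → 12372
Band 2: 24855 × 0.97 = 24109
Band 3: 15408 × 0.969 = 14930
Band 4: 30488 × 0.938 = 28598
Net migration: Band 3 − 60 → 14870; Band 4 − 200 → 28398
End of period: [12372, 24109, 14870, 28398]

28398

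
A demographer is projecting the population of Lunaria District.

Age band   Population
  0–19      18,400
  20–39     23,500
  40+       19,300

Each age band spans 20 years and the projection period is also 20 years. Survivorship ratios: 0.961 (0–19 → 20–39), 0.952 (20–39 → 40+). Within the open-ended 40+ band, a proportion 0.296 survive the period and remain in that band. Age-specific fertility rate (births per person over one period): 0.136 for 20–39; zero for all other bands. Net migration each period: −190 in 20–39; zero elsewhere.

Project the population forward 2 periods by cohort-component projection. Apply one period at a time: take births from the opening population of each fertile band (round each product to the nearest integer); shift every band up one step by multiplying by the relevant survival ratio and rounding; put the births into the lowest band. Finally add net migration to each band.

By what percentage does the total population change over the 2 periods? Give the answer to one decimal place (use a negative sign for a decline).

(Bands numbered youngest = 1 to oldest = 3.)
— Period 1 —
Births: 23500 × 0.136 = 3196
Band 2: 18400 × 0.961 = 17682
Band 3: 23500 × 0.952 + 19300 × 0.296 = 22372 + 5713 = 28085
Net migration: Band 2 − 190 → 17492
Giving 3196 / 17492 / 28085.
— Period 2 —
Births: 17492 × 0.136 = 2379
Band 2: 3196 × 0.961 = 3071
Band 3: 17492 × 0.952 + 28085 × 0.296 = 16652 + 8313 = 24965
Net migration: Band 2 − 190 → 2881
Giving 2379 / 2881 / 24965.
Total: 61200 → 30225; change = -30975; percentage change = -50.6%

-50.6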